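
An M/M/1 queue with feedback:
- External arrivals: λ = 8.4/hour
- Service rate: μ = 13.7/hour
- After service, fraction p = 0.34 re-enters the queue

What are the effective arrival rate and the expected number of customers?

Effective arrival rate: λ_eff = λ/(1-p) = 8.4/(1-0.34) = 8.4/0.66 = 12.72727
ρ = λ_eff/μ = 12.72727/13.7 = 0.928998
L = ρ/(1-ρ) = 0.928998/(1-0.928998) = 13.0841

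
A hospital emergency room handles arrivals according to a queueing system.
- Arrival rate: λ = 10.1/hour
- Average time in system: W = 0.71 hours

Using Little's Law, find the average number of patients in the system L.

Little's Law: L = λW
L = 10.1 × 0.71 = 7.1710 patients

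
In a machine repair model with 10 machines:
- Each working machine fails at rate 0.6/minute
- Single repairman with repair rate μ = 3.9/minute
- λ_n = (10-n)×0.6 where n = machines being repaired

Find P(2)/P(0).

P(2)/P(0) = ∏_{i=0}^{2-1} λ_i/μ_{i+1}
= (10-0)×0.6/3.9 × (10-1)×0.6/3.9
= 2.1302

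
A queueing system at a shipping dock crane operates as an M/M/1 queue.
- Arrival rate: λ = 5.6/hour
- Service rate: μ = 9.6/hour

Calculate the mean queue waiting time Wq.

First, compute utilization: ρ = λ/μ = 5.6/9.6 = 0.5833
For M/M/1: Wq = λ/(μ(μ-λ))
Wq = 5.6/(9.6 × (9.6-5.6))
Wq = 5.6/(9.6 × 4.00)
Wq = 0.1458 hours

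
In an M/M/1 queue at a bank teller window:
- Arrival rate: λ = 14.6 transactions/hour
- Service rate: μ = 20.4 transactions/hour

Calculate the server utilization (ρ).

Server utilization: ρ = λ/μ
ρ = 14.6/20.4 = 0.7157
The server is busy 71.57% of the time.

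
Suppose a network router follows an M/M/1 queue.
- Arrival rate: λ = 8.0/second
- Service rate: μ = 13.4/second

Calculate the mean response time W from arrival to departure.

First, compute utilization: ρ = λ/μ = 8.0/13.4 = 0.5970
For M/M/1: W = 1/(μ-λ)
W = 1/(13.4-8.0) = 1/5.40
W = 0.1852 seconds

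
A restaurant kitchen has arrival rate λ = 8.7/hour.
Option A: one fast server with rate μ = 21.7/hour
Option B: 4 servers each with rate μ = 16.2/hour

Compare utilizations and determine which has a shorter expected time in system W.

Option A: single server μ = 21.7 (M/M/1)
  ρ_A = 8.7/21.7 = 0.4009
  W_A = 1/(μ-λ) = 1/(21.7-8.7) = 1/13.00 = 0.07692

Option B: 4 servers μ = 16.2 (M/M/4)
  ρ_B = λ/(cμ) = 8.7/(4×16.2) = 0.1343
  Offered load a = λ/μ = cρ = 8.7/16.2 = 0.5370
  P₀ = [ Σₙ₌₀^3 aⁿ/n! + a^4/(4!(1-ρ)) ]⁻¹
  Σ = a^0/0! + a^1/1! + a^2/2! + a^3/3! = 1.0000 + 0.53704 + 0.14420 + 0.025814 = 1.7071
  a^4/(4!(1-ρ)) = 0.083180/(24 × 0.86574) = 0.004003
  P₀ = 1/(1.7071 + 0.004003) = 0.5844
  Lq = P₀·a^4·ρ / (4!(1-ρ)²) = 0.58443 × 0.083180 × 0.13426 / (24 × 0.74951) = 0.0003628
  Wq_B = Lq/λ = 0.00036284/8.7 = 0.00004171
  W_B = Wq_B + 1/μ = 0.00004171 + 0.06173 = 0.06177

Since W_B = 0.06177 < W_A = 0.07692, Option B (multiple servers) has the shorter time in system.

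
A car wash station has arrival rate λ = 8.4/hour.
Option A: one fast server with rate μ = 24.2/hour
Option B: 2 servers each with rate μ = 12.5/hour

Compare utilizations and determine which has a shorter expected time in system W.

Option A: single server μ = 24.2 (M/M/1)
  ρ_A = 8.4/24.2 = 0.3471
  W_A = 1/(μ-λ) = 1/(24.2-8.4) = 1/15.80 = 0.06329

Option B: 2 servers μ = 12.5 (M/M/2)
  ρ_B = λ/(cμ) = 8.4/(2×12.5) = 0.3360
  Offered load a = λ/μ = cρ = 8.4/12.5 = 0.6720
  P₀ = [ Σₙ₌₀^1 aⁿ/n! + a^2/(2!(1-ρ)) ]⁻¹
  Σ = a^0/0! + a^1/1! = 1.0000 + 0.6720 = 1.6720
  a^2/(2!(1-ρ)) = 0.45158/(2 × 0.66400) = 0.3400
  P₀ = 1/(1.6720 + 0.3400) = 0.4970
  Lq = P₀·a^2·ρ / (2!(1-ρ)²) = 0.4970 × 0.4516 × 0.3360 / (2 × 0.4409) = 0.08552
  Wq_B = Lq/λ = 0.08552/8.4 = 0.01018
  W_B = Wq_B + 1/μ = 0.01018 + 0.08000 = 0.09018

Since W_A = 0.06329 < W_B = 0.09018, Option A (single fast server) has the shorter time in system.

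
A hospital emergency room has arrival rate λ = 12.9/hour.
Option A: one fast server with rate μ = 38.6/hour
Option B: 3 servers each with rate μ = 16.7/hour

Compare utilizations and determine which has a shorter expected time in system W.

Option A: single server μ = 38.6 (M/M/1)
  ρ_A = 12.9/38.6 = 0.3342
  W_A = 1/(μ-λ) = 1/(38.6-12.9) = 1/25.70 = 0.03891

Option B: 3 servers μ = 16.7 (M/M/3)
  ρ_B = λ/(cμ) = 12.9/(3×16.7) = 0.2575
  Offered load a = λ/μ = cρ = 12.9/16.7 = 0.7725
  P₀ = [ Σₙ₌₀^2 aⁿ/n! + a^3/(3!(1-ρ)) ]⁻¹
  Σ = a^0/0! + a^1/1! + a^2/2! = 1.0000 + 0.7725 + 0.2983 = 2.0708
  a^3/(3!(1-ρ)) = 0.4609/(6 × 0.7425) = 0.1035
  P₀ = 1/(2.0708 + 0.1035) = 0.4599
  Lq = P₀·a^3·ρ / (3!(1-ρ)²) = 0.4599 × 0.4609 × 0.2575 / (6 × 0.5513) = 0.01650
  Wq_B = Lq/λ = 0.01650/12.9 = 0.001279
  W_B = Wq_B + 1/μ = 0.001279 + 0.05988 = 0.06116

Since W_A = 0.03891 < W_B = 0.06116, Option A (single fast server) has the shorter time in system.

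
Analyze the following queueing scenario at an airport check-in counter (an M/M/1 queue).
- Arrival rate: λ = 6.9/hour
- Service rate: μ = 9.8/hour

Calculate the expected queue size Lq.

ρ = λ/μ = 6.9/9.8 = 0.7041
For M/M/1: Lq = λ²/(μ(μ-λ))
Lq = 47.61/(9.8 × 2.90)
Lq = 1.6752 passengers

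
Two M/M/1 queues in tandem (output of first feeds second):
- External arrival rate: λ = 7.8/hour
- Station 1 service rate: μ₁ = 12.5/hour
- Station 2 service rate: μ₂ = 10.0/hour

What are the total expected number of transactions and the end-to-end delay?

By Jackson's theorem, each station behaves as independent M/M/1.
Station 1: ρ₁ = 7.8/12.5 = 0.6240, L₁ = ρ₁/(1-ρ₁) = λ/(μ₁-λ) = 7.8/4.70 = 1.65957
Station 2: ρ₂ = 7.8/10.0 = 0.7800, L₂ = ρ₂/(1-ρ₂) = λ/(μ₂-λ) = 7.8/2.20 = 3.54545
Total: L = L₁ + L₂ = 1.65957 + 3.54545 = 5.2050
W = L/λ = 5.2050/7.8 = 0.6673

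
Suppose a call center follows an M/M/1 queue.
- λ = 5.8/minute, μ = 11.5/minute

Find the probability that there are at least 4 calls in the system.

ρ = λ/μ = 5.8/11.5 = 0.50435
P(N ≥ n) = ρⁿ
P(N ≥ 4) = 0.50435^4
P(N ≥ 4) = 0.06470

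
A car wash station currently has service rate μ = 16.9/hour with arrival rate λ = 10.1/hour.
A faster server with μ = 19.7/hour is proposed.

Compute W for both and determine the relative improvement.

System 1: ρ₁ = 10.1/16.9 = 0.5976, W₁ = 1/(16.9-10.1) = 0.147059
System 2: ρ₂ = 10.1/19.7 = 0.5127, W₂ = 1/(19.7-10.1) = 0.104167
Improvement: (W₁-W₂)/W₁ = (0.147059-0.104167)/0.147059 = 29.17%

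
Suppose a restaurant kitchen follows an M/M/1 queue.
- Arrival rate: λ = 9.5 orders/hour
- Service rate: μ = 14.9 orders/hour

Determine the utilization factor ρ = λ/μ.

Server utilization: ρ = λ/μ
ρ = 9.5/14.9 = 0.6376
The server is busy 63.76% of the time.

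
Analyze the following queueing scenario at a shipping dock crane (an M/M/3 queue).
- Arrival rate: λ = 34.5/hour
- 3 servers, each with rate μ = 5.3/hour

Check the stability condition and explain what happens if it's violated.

Stability requires ρ = λ/(cμ) < 1
ρ = 34.5/(3 × 5.3) = 34.5/15.90 = 2.1698
Since 2.1698 ≥ 1, the system is UNSTABLE.
Need c > λ/μ = 34.5/5.3 = 6.51.
Minimum servers needed: c = 7.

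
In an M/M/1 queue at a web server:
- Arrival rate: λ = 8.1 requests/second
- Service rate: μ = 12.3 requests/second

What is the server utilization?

Server utilization: ρ = λ/μ
ρ = 8.1/12.3 = 0.6585
The server is busy 65.85% of the time.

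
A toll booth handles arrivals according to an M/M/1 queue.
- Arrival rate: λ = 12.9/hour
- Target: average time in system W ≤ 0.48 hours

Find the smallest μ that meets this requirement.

For M/M/1: W = 1/(μ-λ)
Need W ≤ 0.48, so 1/(μ-λ) ≤ 0.48
μ - λ ≥ 1/0.48 = 2.0833
μ ≥ 12.9 + 2.0833 = 14.9833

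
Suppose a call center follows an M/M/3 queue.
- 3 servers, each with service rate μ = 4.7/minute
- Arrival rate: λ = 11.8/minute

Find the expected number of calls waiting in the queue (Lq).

Traffic intensity: ρ = λ/(cμ) = 11.8/(3×4.7) = 0.8369
Since ρ = 0.8369 < 1, system is stable.
Offered load a = λ/μ = cρ = 11.8/4.7 = 2.5106
P₀ = [ Σₙ₌₀^2 aⁿ/n! + a^3/(3!(1-ρ)) ]⁻¹
Σ = a^0/0! + a^1/1! + a^2/2! = 1.0000 + 2.5106 + 3.1517 = 6.6623
a^3/(3!(1-ρ)) = 15.8253/(6 × 0.163121) = 16.1693
P₀ = 1/(6.6623 + 16.1693) = 0.04380
Lq = P₀·a^3·ρ / (3!(1-ρ)²) = 0.043799 × 15.8253 × 0.83688 / (6 × 0.026608) = 3.6334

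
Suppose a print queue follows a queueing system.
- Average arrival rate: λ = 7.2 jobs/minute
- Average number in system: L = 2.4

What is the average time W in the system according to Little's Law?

Little's Law: L = λW, so W = L/λ
W = 2.4/7.2 = 0.3333 minutes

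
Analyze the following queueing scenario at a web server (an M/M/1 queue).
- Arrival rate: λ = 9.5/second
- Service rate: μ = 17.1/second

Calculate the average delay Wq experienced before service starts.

First, compute utilization: ρ = λ/μ = 9.5/17.1 = 0.5556
For M/M/1: Wq = λ/(μ(μ-λ))
Wq = 9.5/(17.1 × (17.1-9.5))
Wq = 9.5/(17.1 × 7.60)
Wq = 0.07310 seconds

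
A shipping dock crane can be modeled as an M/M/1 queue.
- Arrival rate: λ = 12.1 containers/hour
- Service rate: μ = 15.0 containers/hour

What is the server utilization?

Server utilization: ρ = λ/μ
ρ = 12.1/15.0 = 0.8067
The server is busy 80.67% of the time.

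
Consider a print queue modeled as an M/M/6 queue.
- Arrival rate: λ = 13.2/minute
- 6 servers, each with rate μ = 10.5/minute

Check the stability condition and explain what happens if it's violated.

Stability requires ρ = λ/(cμ) < 1
ρ = 13.2/(6 × 10.5) = 13.2/63.00 = 0.2095
Since 0.2095 < 1, the system is STABLE.
The servers are busy 20.95% of the time.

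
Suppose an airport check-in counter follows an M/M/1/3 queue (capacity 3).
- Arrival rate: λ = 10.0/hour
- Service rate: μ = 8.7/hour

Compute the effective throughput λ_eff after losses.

ρ = λ/μ = 10.0/8.7 = 1.1494
P₀ = (1-ρ)/(1-ρ^(K+1)) = (1-1.1494)/(1-1.1494^4) = -0.1494/-0.7454 = 0.2004
P_K = P₀×ρ^K = 0.20044 × 1.1494^3 = 0.20044 × 1.5185 = 0.3044
λ_eff = λ(1-P_K) = 10.0 × (1 - 0.30438) = 10.0 × 0.69562 = 6.9562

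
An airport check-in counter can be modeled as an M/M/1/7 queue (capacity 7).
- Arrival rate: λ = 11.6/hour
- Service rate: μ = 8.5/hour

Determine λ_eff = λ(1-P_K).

ρ = λ/μ = 11.6/8.5 = 1.3647
P₀ = (1-ρ)/(1-ρ^(K+1)) = (1-1.3647)/(1-1.3647^8) = -0.3647/-11.0309 = 0.03306
P_K = P₀×ρ^K = 0.03306 × 1.3647^7 = 0.03306 × 8.8158 = 0.2915
λ_eff = λ(1-P_K) = 11.6 × (1 - 0.291467) = 11.6 × 0.708533 = 8.2190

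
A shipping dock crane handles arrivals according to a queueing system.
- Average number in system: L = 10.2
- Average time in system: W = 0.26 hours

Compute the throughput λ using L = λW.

Little's Law: L = λW, so λ = L/W
λ = 10.2/0.26 = 39.2308 containers/hour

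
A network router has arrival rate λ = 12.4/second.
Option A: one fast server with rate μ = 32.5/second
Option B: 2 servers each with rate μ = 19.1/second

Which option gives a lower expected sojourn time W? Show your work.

Option A: single server μ = 32.5 (M/M/1)
  ρ_A = 12.4/32.5 = 0.3815
  W_A = 1/(μ-λ) = 1/(32.5-12.4) = 1/20.10 = 0.04975

Option B: 2 servers μ = 19.1 (M/M/2)
  ρ_B = λ/(cμ) = 12.4/(2×19.1) = 0.3246
  Offered load a = λ/μ = cρ = 12.4/19.1 = 0.6492
  P₀ = [ Σₙ₌₀^1 aⁿ/n! + a^2/(2!(1-ρ)) ]⁻¹
  Σ = a^0/0! + a^1/1! = 1.0000 + 0.6492 = 1.6492
  a^2/(2!(1-ρ)) = 0.4215/(2 × 0.6754) = 0.3120
  P₀ = 1/(1.6492 + 0.3120) = 0.5099
  Lq = P₀·a^2·ρ / (2!(1-ρ)²) = 0.5099 × 0.4215 × 0.3246 / (2 × 0.4562) = 0.07646
  Wq_B = Lq/λ = 0.076465/12.4 = 0.0061665
  W_B = Wq_B + 1/μ = 0.0061665 + 0.052356 = 0.05852

Since W_A = 0.04975 < W_B = 0.05852, Option A (single fast server) has the shorter time in system.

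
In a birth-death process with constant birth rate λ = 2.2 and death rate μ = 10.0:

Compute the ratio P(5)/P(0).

For constant rates: P(n)/P(0) = (λ/μ)^n
P(5)/P(0) = (2.2/10.0)^5 = 0.2200^5 = 0.0005154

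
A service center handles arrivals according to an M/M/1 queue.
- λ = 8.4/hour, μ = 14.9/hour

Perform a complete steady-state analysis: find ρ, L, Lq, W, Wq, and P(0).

Step 1: ρ = λ/μ = 8.4/14.9 = 0.5638
Step 2: L = λ/(μ-λ) = 8.4/6.50 = 1.2923
Step 3: Lq = λ²/(μ(μ-λ)) = 70.56/(14.9×6.50) = 0.7285
Step 4: W = 1/(μ-λ) = 1/6.50 = 0.15385
Step 5: Wq = λ/(μ(μ-λ)) = 8.4/(14.9×6.50) = 0.08673
Step 6: P(0) = 1-ρ = 0.4362
Verify: L = λW = 8.4×0.15385 = 1.2923 ✔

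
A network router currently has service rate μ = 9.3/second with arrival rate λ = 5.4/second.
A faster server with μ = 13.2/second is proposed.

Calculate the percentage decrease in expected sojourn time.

System 1: ρ₁ = 5.4/9.3 = 0.5806, W₁ = 1/(9.3-5.4) = 0.2564
System 2: ρ₂ = 5.4/13.2 = 0.4091, W₂ = 1/(13.2-5.4) = 0.1282
Improvement: (W₁-W₂)/W₁ = (0.2564-0.1282)/0.2564 = 50.00%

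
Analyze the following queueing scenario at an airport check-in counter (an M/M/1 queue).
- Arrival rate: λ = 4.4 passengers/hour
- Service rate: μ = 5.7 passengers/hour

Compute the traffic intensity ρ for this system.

Server utilization: ρ = λ/μ
ρ = 4.4/5.7 = 0.7719
The server is busy 77.19% of the time.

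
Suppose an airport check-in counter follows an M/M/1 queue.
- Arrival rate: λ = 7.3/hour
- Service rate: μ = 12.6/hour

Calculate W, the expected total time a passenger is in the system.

First, compute utilization: ρ = λ/μ = 7.3/12.6 = 0.5794
For M/M/1: W = 1/(μ-λ)
W = 1/(12.6-7.3) = 1/5.30
W = 0.1887 hours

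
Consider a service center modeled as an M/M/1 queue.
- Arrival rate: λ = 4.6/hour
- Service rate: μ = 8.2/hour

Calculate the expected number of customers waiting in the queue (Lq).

ρ = λ/μ = 4.6/8.2 = 0.5610
For M/M/1: Lq = λ²/(μ(μ-λ))
Lq = 21.16/(8.2 × 3.60)
Lq = 0.7168 customers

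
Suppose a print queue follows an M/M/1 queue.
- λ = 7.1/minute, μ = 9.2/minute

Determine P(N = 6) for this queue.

ρ = λ/μ = 7.1/9.2 = 0.7717
P(n) = (1-ρ)ρⁿ
P(6) = (1-0.7717) × 0.7717^6
P(6) = 0.2283 × 0.2112
P(6) = 0.04822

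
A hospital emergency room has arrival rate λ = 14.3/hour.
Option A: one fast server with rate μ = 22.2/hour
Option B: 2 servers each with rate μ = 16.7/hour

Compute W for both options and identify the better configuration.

Option A: single server μ = 22.2 (M/M/1)
  ρ_A = 14.3/22.2 = 0.6441
  W_A = 1/(μ-λ) = 1/(22.2-14.3) = 1/7.90 = 0.1266

Option B: 2 servers μ = 16.7 (M/M/2)
  ρ_B = λ/(cμ) = 14.3/(2×16.7) = 0.4281
  Offered load a = λ/μ = cρ = 14.3/16.7 = 0.8563
  P₀ = [ Σₙ₌₀^1 aⁿ/n! + a^2/(2!(1-ρ)) ]⁻¹
  Σ = a^0/0! + a^1/1! = 1.0000 + 0.8563 = 1.8563
  a^2/(2!(1-ρ)) = 0.73323/(2 × 0.57186) = 0.6411
  P₀ = 1/(1.8563 + 0.6411) = 0.4004
  Lq = P₀·a^2·ρ / (2!(1-ρ)²) = 0.4004 × 0.7332 × 0.4281 / (2 × 0.3270) = 0.1922
  Wq_B = Lq/λ = 0.1922/14.3 = 0.01344
  W_B = Wq_B + 1/μ = 0.01344 + 0.05988 = 0.07332

Since W_B = 0.07332 < W_A = 0.1266, Option B (multiple servers) has the shorter time in system.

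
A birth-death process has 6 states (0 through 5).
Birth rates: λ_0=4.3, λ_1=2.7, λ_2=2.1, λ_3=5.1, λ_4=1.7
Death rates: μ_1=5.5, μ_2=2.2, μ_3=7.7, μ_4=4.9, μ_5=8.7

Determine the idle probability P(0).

Ratios P(n)/P(0) = (λ₀···λₙ₋₁)/(μ₁···μₙ):
P(1)/P(0) = (4.3)/(5.5) = 0.7818
P(2)/P(0) = (4.3×2.7)/(5.5×2.2) = 0.9595
P(3)/P(0) = (4.3×2.7×2.1)/(5.5×2.2×7.7) = 0.2617
P(4)/P(0) = (4.3×2.7×2.1×5.1)/(5.5×2.2×7.7×4.9) = 0.2724
P(5)/P(0) = (4.3×2.7×2.1×5.1×1.7)/(5.5×2.2×7.7×4.9×8.7) = 0.05322

Normalization: ∑ P(n) = 1
P(0) × (1.0000 + 0.7818 + 0.9595 + 0.2617 + 0.2724 + 0.05322) = 1
P(0) × 3.3286 = 1
P(0) = 1/3.3286 = 0.3004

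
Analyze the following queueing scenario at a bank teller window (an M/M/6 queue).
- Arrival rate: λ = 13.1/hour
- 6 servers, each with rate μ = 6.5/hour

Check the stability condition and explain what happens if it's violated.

Stability requires ρ = λ/(cμ) < 1
ρ = 13.1/(6 × 6.5) = 13.1/39.00 = 0.3359
Since 0.3359 < 1, the system is STABLE.
The servers are busy 33.59% of the time.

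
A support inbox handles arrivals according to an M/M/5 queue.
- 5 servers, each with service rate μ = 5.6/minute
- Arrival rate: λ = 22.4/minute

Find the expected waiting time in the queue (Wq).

Traffic intensity: ρ = λ/(cμ) = 22.4/(5×5.6) = 0.8000
Since ρ = 0.8000 < 1, system is stable.
Offered load a = λ/μ = cρ = 22.4/5.6 = 4.0000
P₀ = [ Σₙ₌₀^4 aⁿ/n! + a^5/(5!(1-ρ)) ]⁻¹
Σ = a^0/0! + a^1/1! + a^2/2! + a^3/3! + a^4/4! = 1.000000 + 4.000000 + 8.000000 + 10.66667 + 10.66667 = 34.3333
a^5/(5!(1-ρ)) = 1024.0000/(120 × 0.2000) = 42.6667
P₀ = 1/(34.3333 + 42.6667) = 0.01299
Lq = P₀·a^5·ρ / (5!(1-ρ)²) = 0.012987013 × 1024.0000 × 0.80000000 / (120 × 0.040000000) = 2.2165
Wq = Lq/λ = 2.2165/22.4 = 0.09895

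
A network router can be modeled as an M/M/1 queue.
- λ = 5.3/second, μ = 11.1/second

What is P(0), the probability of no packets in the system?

ρ = λ/μ = 5.3/11.1 = 0.4775
P(0) = 1 - ρ = 1 - 0.4775 = 0.5225
The server is idle 52.25% of the time.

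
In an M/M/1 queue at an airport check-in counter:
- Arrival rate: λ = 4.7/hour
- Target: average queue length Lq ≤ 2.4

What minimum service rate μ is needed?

For M/M/1: Lq = λ²/(μ(μ-λ))
Need Lq ≤ 2.4, i.e. μ(μ-λ) ≥ λ²/2.4
μ² - 4.7μ - 22.09/2.4 ≥ 0  →  μ² - 4.7μ - 9.20417 ≥ 0
Quadratic formula (positive root): μ = [λ + √(λ² + 4×9.20417)]/2
Discriminant: 22.09 + 4×9.20417 = 58.9067, √58.9067 = 7.6751
μ ≥ (4.7 + 7.6751)/2 = 6.1875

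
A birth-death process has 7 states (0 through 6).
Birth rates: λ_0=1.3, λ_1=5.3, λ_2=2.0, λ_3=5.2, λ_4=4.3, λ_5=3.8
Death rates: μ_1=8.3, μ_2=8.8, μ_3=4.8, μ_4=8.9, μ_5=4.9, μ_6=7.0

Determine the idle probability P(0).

Ratios P(n)/P(0) = (λ₀···λₙ₋₁)/(μ₁···μₙ):
P(1)/P(0) = (1.3)/(8.3) = 0.1566
P(2)/P(0) = (1.3×5.3)/(8.3×8.8) = 0.09433
P(3)/P(0) = (1.3×5.3×2.0)/(8.3×8.8×4.8) = 0.03930
P(4)/P(0) = (1.3×5.3×2.0×5.2)/(8.3×8.8×4.8×8.9) = 0.02296
P(5)/P(0) = (1.3×5.3×2.0×5.2×4.3)/(8.3×8.8×4.8×8.9×4.9) = 0.02015
P(6)/P(0) = (1.3×5.3×2.0×5.2×4.3×3.8)/(8.3×8.8×4.8×8.9×4.9×7.0) = 0.01094

Normalization: ∑ P(n) = 1
P(0) × (1.0000 + 0.1566 + 0.09433 + 0.03930 + 0.02296 + 0.02015 + 0.01094) = 1
P(0) × 1.3443 = 1
P(0) = 1/1.3443 = 0.7439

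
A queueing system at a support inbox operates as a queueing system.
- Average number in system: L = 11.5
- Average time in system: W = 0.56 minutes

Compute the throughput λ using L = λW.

Little's Law: L = λW, so λ = L/W
λ = 11.5/0.56 = 20.5357 emails/minute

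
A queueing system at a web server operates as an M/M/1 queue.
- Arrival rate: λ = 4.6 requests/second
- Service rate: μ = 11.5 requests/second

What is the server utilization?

Server utilization: ρ = λ/μ
ρ = 4.6/11.5 = 0.4000
The server is busy 40.00% of the time.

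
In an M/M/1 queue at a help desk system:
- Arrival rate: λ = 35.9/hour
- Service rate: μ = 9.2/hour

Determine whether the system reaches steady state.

Stability requires ρ = λ/(cμ) < 1
ρ = 35.9/(1 × 9.2) = 35.9/9.20 = 3.9022
Since 3.9022 ≥ 1, the system is UNSTABLE.
Queue grows without bound. Need μ > λ = 35.9.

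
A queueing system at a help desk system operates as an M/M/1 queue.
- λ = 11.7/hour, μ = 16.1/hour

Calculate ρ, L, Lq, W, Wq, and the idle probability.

Step 1: ρ = λ/μ = 11.7/16.1 = 0.7267
Step 2: L = λ/(μ-λ) = 11.7/4.40 = 2.6591
Step 3: Lq = λ²/(μ(μ-λ)) = 136.89/(16.1×4.40) = 1.9324
Step 4: W = 1/(μ-λ) = 1/4.40 = 0.22727
Step 5: Wq = λ/(μ(μ-λ)) = 11.7/(16.1×4.40) = 0.1652
Step 6: P(0) = 1-ρ = 0.2733
Verify: L = λW = 11.7×0.22727 = 2.6591 ✔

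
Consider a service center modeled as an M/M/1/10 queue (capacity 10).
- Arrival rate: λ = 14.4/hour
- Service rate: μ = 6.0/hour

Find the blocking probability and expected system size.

ρ = λ/μ = 14.4/6.0 = 2.4000
P₀ = (1-ρ)/(1-ρ^(K+1)) = (1-2.4000)/(1-2.4000^11) = -1.4000/-15215.8114 = 0.00009201
P_K = P₀×ρ^K = 0.00009201 × 2.4000^10 = 0.00009201 × 6340.3381 = 0.5834
Blocking probability P_10 = 0.5834 (58.34%)
L = ρ[1 - (K+1)ρ^K + Kρ^(K+1)] / [(1-ρ)(1-ρ^(K+1))]
L = 2.4000 × (1 - 11×6340.3381 + 10×15216.8114) / ((1 - 2.4000) × (1 - 15216.8114)) = 9.2864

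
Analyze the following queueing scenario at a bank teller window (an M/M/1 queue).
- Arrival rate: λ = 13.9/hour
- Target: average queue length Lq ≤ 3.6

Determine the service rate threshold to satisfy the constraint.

For M/M/1: Lq = λ²/(μ(μ-λ))
Need Lq ≤ 3.6, i.e. μ(μ-λ) ≥ λ²/3.6
μ² - 13.9μ - 193.21/3.6 ≥ 0  →  μ² - 13.9μ - 53.66944 ≥ 0
Quadratic formula (positive root): μ = [λ + √(λ² + 4×53.66944)]/2
Discriminant: 193.21 + 4×53.66944 = 407.8878, √407.8878 = 20.1962
μ ≥ (13.9 + 20.1962)/2 = 17.0481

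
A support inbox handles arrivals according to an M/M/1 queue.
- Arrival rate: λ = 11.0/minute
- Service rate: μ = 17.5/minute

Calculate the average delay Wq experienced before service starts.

First, compute utilization: ρ = λ/μ = 11.0/17.5 = 0.6286
For M/M/1: Wq = λ/(μ(μ-λ))
Wq = 11.0/(17.5 × (17.5-11.0))
Wq = 11.0/(17.5 × 6.50)
Wq = 0.09670 minutes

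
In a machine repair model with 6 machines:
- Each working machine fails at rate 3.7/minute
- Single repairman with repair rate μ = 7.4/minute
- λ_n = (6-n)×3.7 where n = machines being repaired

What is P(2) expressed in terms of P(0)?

P(2)/P(0) = ∏_{i=0}^{2-1} λ_i/μ_{i+1}
= (6-0)×3.7/7.4 × (6-1)×3.7/7.4
= 7.5000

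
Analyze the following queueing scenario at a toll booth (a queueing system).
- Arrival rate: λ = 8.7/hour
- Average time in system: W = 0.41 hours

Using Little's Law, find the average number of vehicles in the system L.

Little's Law: L = λW
L = 8.7 × 0.41 = 3.5670 vehicles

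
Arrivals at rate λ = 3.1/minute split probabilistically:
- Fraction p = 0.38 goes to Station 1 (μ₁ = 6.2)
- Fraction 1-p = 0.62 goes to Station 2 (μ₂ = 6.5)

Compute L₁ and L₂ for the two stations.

Effective rates: λ₁ = 3.1×0.38 = 1.178, λ₂ = 3.1×0.62 = 1.922
Station 1: ρ₁ = 1.178/6.2 = 0.1900, L₁ = ρ₁/(1-ρ₁) = 0.1900/(1-0.1900) = 0.2346
Station 2: ρ₂ = 1.922/6.5 = 0.2957, L₂ = ρ₂/(1-ρ₂) = 0.2957/(1-0.2957) = 0.4198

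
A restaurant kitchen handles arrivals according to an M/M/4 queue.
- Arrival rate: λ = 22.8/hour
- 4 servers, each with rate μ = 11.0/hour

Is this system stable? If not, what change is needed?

Stability requires ρ = λ/(cμ) < 1
ρ = 22.8/(4 × 11.0) = 22.8/44.00 = 0.5182
Since 0.5182 < 1, the system is STABLE.
The servers are busy 51.82% of the time.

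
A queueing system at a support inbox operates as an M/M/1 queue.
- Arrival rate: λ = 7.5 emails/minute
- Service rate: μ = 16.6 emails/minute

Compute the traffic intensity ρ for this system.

Server utilization: ρ = λ/μ
ρ = 7.5/16.6 = 0.4518
The server is busy 45.18% of the time.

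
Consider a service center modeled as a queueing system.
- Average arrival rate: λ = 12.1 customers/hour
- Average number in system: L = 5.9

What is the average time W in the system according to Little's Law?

Little's Law: L = λW, so W = L/λ
W = 5.9/12.1 = 0.4876 hours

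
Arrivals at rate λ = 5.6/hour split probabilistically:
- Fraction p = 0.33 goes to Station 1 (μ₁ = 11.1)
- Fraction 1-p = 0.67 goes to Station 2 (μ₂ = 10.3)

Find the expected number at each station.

Effective rates: λ₁ = 5.6×0.33 = 1.848, λ₂ = 5.6×0.67 = 3.752
Station 1: ρ₁ = 1.848/11.1 = 0.16649, L₁ = ρ₁/(1-ρ₁) = 0.16649/(1-0.16649) = 0.1997
Station 2: ρ₂ = 3.752/10.3 = 0.36427, L₂ = ρ₂/(1-ρ₂) = 0.36427/(1-0.36427) = 0.5730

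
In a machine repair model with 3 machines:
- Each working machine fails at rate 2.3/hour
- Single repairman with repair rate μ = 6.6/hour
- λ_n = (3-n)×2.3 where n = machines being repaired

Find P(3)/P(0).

P(3)/P(0) = ∏_{i=0}^{3-1} λ_i/μ_{i+1}
= (3-0)×2.3/6.6 × (3-1)×2.3/6.6 × (3-2)×2.3/6.6
= 0.2539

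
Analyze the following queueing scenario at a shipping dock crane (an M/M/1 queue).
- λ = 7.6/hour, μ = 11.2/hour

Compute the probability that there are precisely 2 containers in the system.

ρ = λ/μ = 7.6/11.2 = 0.6786
P(n) = (1-ρ)ρⁿ
P(2) = (1-0.6786) × 0.6786^2
P(2) = 0.3214 × 0.4605
P(2) = 0.1480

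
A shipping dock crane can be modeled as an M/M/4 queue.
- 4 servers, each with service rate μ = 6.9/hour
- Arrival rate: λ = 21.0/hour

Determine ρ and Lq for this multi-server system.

Traffic intensity: ρ = λ/(cμ) = 21.0/(4×6.9) = 0.7609
Since ρ = 0.7609 < 1, system is stable.
Offered load a = λ/μ = cρ = 21.0/6.9 = 3.0435
P₀ = [ Σₙ₌₀^3 aⁿ/n! + a^4/(4!(1-ρ)) ]⁻¹
Σ = a^0/0! + a^1/1! + a^2/2! + a^3/3! = 1.0000 + 3.0435 + 4.6314 + 4.6985 = 13.3734
a^4/(4!(1-ρ)) = 85.7987/(24 × 0.23913) = 14.9498
P₀ = 1/(13.3734 + 14.9498) = 0.03531
Lq = P₀·a^4·ρ / (4!(1-ρ)²) = 0.035307 × 85.7987 × 0.76087 / (24 × 0.057183) = 1.6795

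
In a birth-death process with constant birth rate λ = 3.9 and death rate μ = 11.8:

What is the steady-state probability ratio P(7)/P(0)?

For constant rates: P(n)/P(0) = (λ/μ)^n
P(7)/P(0) = (3.9/11.8)^7 = 0.33051^7 = 0.0004308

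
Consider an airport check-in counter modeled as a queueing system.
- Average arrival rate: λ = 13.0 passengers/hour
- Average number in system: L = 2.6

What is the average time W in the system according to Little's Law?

Little's Law: L = λW, so W = L/λ
W = 2.6/13.0 = 0.2000 hours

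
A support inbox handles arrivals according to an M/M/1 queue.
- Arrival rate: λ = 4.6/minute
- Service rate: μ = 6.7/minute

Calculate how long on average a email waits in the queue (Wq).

First, compute utilization: ρ = λ/μ = 4.6/6.7 = 0.6866
For M/M/1: Wq = λ/(μ(μ-λ))
Wq = 4.6/(6.7 × (6.7-4.6))
Wq = 4.6/(6.7 × 2.10)
Wq = 0.3269 minutes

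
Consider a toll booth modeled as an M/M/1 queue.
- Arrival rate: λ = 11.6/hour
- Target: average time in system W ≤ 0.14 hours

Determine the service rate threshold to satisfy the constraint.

For M/M/1: W = 1/(μ-λ)
Need W ≤ 0.14, so 1/(μ-λ) ≤ 0.14
μ - λ ≥ 1/0.14 = 7.1429
μ ≥ 11.6 + 7.1429 = 18.7429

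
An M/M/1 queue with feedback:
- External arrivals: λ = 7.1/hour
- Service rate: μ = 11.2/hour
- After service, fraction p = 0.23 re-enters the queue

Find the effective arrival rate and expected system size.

Effective arrival rate: λ_eff = λ/(1-p) = 7.1/(1-0.23) = 7.1/0.77 = 9.22078
ρ = λ_eff/μ = 9.22078/11.2 = 0.823284
L = ρ/(1-ρ) = 0.823284/(1-0.823284) = 4.6588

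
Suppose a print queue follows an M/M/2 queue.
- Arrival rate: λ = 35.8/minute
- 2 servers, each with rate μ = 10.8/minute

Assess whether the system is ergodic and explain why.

Stability requires ρ = λ/(cμ) < 1
ρ = 35.8/(2 × 10.8) = 35.8/21.60 = 1.6574
Since 1.6574 ≥ 1, the system is UNSTABLE.
Need c > λ/μ = 35.8/10.8 = 3.31.
Minimum servers needed: c = 4.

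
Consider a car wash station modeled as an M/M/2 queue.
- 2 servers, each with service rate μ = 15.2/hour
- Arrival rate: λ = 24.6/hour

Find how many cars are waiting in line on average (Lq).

Traffic intensity: ρ = λ/(cμ) = 24.6/(2×15.2) = 0.8092
Since ρ = 0.8092 < 1, system is stable.
Offered load a = λ/μ = cρ = 24.6/15.2 = 1.6184
P₀ = [ Σₙ₌₀^1 aⁿ/n! + a^2/(2!(1-ρ)) ]⁻¹
Σ = a^0/0! + a^1/1! = 1.0000 + 1.6184 = 2.6184
a^2/(2!(1-ρ)) = 2.619287/(2 × 0.1907895) = 6.8643
P₀ = 1/(2.6184 + 6.8643) = 0.1055
Lq = P₀·a^2·ρ / (2!(1-ρ)²) = 0.1054545 × 2.619287 × 0.8092105 / (2 × 0.03640062) = 3.0702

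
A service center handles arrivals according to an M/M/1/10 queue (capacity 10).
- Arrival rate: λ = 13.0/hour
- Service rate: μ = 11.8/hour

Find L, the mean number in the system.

ρ = λ/μ = 13.0/11.8 = 1.10169
P₀ = (1-ρ)/(1-ρ^(K+1)) = (1-1.10169)/(1-1.10169^11) = -0.10169/-1.9017 = 0.05347
P_K = P₀×ρ^K = 0.05347 × 1.10169^10 = 0.05347 × 2.6339 = 0.1408
L = ρ[1 - (K+1)ρ^K + Kρ^(K+1)] / [(1-ρ)(1-ρ^(K+1))]
L = 1.10169 × (1 - 11×2.633868 + 10×2.901706) / ((1 - 1.10169) × (1 - 2.901706)) = 5.9505 customers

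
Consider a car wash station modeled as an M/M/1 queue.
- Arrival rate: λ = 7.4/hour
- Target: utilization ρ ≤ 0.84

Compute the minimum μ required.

ρ = λ/μ, so μ = λ/ρ
μ ≥ 7.4/0.84 = 8.8095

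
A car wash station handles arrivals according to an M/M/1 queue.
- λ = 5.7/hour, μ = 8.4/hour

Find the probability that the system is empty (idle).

ρ = λ/μ = 5.7/8.4 = 0.6786
P(0) = 1 - ρ = 1 - 0.6786 = 0.3214
The server is idle 32.14% of the time.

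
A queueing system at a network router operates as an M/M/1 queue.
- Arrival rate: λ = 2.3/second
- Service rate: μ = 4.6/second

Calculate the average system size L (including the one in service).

ρ = λ/μ = 2.3/4.6 = 0.5000
For M/M/1: L = λ/(μ-λ)
L = 2.3/(4.6-2.3) = 2.3/2.30
L = 1.0000 packets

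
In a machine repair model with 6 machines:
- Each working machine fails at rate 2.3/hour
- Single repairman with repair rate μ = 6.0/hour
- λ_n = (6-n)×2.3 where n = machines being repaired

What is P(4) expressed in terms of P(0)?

P(4)/P(0) = ∏_{i=0}^{4-1} λ_i/μ_{i+1}
= (6-0)×2.3/6.0 × (6-1)×2.3/6.0 × (6-2)×2.3/6.0 × (6-3)×2.3/6.0
= 7.7734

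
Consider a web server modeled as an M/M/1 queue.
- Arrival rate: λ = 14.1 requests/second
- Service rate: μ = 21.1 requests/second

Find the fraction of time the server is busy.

Server utilization: ρ = λ/μ
ρ = 14.1/21.1 = 0.6682
The server is busy 66.82% of the time.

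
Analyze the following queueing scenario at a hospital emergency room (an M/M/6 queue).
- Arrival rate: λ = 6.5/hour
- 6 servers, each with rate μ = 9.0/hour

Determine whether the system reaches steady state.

Stability requires ρ = λ/(cμ) < 1
ρ = 6.5/(6 × 9.0) = 6.5/54.00 = 0.1204
Since 0.1204 < 1, the system is STABLE.
The servers are busy 12.04% of the time.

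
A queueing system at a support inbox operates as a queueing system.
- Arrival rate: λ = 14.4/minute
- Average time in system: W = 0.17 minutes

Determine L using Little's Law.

Little's Law: L = λW
L = 14.4 × 0.17 = 2.4480 emails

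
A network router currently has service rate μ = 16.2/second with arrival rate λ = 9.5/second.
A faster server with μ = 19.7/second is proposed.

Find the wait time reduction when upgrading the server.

System 1: ρ₁ = 9.5/16.2 = 0.5864, W₁ = 1/(16.2-9.5) = 0.14925
System 2: ρ₂ = 9.5/19.7 = 0.4822, W₂ = 1/(19.7-9.5) = 0.098039
Improvement: (W₁-W₂)/W₁ = (0.14925-0.098039)/0.14925 = 34.31%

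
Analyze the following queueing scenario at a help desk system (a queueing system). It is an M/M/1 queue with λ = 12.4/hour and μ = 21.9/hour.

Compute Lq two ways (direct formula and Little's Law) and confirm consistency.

Method 1 (direct): Lq = λ²/(μ(μ-λ)) = 153.76/(21.9 × 9.50) = 0.7391

Method 2 (Little's Law):
W = 1/(μ-λ) = 1/9.50 = 0.105263
Wq = W - 1/μ = 0.105263 - 0.0456621 = 0.059601
Lq = λWq = 12.4 × 0.059601 = 0.7391 ✔ (matches Method 1)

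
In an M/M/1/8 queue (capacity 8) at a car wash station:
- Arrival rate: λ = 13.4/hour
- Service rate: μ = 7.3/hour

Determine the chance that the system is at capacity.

ρ = λ/μ = 13.4/7.3 = 1.8356
P₀ = (1-ρ)/(1-ρ^(K+1)) = (1-1.8356)/(1-1.8356^9) = -0.8356/-235.5933 = 0.003547
P_K = P₀×ρ^K = 0.003547 × 1.8356^8 = 0.003547 × 128.8915 = 0.4572
Blocking probability = 45.72%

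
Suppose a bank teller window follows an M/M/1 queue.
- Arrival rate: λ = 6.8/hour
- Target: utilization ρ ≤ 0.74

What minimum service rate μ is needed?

ρ = λ/μ, so μ = λ/ρ
μ ≥ 6.8/0.74 = 9.1892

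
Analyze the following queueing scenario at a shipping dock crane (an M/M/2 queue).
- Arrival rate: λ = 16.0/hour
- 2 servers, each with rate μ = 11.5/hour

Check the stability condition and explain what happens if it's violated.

Stability requires ρ = λ/(cμ) < 1
ρ = 16.0/(2 × 11.5) = 16.0/23.00 = 0.6957
Since 0.6957 < 1, the system is STABLE.
The servers are busy 69.57% of the time.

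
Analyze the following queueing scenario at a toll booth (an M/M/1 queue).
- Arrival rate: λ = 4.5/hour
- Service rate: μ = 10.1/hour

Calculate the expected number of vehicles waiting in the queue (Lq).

ρ = λ/μ = 4.5/10.1 = 0.4455
For M/M/1: Lq = λ²/(μ(μ-λ))
Lq = 20.25/(10.1 × 5.60)
Lq = 0.3580 vehicles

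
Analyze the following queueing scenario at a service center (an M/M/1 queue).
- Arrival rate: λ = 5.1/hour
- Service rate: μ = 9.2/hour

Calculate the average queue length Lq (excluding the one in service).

ρ = λ/μ = 5.1/9.2 = 0.5543
For M/M/1: Lq = λ²/(μ(μ-λ))
Lq = 26.01/(9.2 × 4.10)
Lq = 0.6896 customers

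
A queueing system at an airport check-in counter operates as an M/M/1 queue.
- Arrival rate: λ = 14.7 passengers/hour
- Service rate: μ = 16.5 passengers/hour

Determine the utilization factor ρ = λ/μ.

Server utilization: ρ = λ/μ
ρ = 14.7/16.5 = 0.8909
The server is busy 89.09% of the time.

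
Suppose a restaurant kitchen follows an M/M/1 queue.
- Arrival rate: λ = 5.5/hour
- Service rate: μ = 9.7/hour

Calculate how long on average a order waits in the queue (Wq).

First, compute utilization: ρ = λ/μ = 5.5/9.7 = 0.5670
For M/M/1: Wq = λ/(μ(μ-λ))
Wq = 5.5/(9.7 × (9.7-5.5))
Wq = 5.5/(9.7 × 4.20)
Wq = 0.1350 hours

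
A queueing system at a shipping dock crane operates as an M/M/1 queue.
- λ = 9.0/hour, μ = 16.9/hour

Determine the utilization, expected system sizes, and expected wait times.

Step 1: ρ = λ/μ = 9.0/16.9 = 0.5325
Step 2: L = λ/(μ-λ) = 9.0/7.90 = 1.1392
Step 3: Lq = λ²/(μ(μ-λ)) = 81.00/(16.9×7.90) = 0.6067
Step 4: W = 1/(μ-λ) = 1/7.90 = 0.12658
Step 5: Wq = λ/(μ(μ-λ)) = 9.0/(16.9×7.90) = 0.06741
Step 6: P(0) = 1-ρ = 0.4675
Verify: L = λW = 9.0×0.12658 = 1.1392 ✔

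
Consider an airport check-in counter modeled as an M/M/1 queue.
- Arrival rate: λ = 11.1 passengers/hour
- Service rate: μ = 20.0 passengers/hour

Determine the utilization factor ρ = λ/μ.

Server utilization: ρ = λ/μ
ρ = 11.1/20.0 = 0.5550
The server is busy 55.50% of the time.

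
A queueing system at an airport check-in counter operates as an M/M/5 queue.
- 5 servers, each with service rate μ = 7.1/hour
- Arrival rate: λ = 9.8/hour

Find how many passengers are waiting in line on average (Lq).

Traffic intensity: ρ = λ/(cμ) = 9.8/(5×7.1) = 0.2761
Since ρ = 0.2761 < 1, system is stable.
Offered load a = λ/μ = cρ = 9.8/7.1 = 1.3803
P₀ = [ Σₙ₌₀^4 aⁿ/n! + a^5/(5!(1-ρ)) ]⁻¹
Σ = a^0/0! + a^1/1! + a^2/2! + a^3/3! + a^4/4! = 1.0000 + 1.3803 + 0.9526 + 0.4383 + 0.1512 = 3.9224
a^5/(5!(1-ρ)) = 5.0100/(120 × 0.7239) = 0.05767
P₀ = 1/(3.9224 + 0.05767) = 0.2513
Lq = P₀·a^5·ρ / (5!(1-ρ)²) = 0.25125 × 5.0100 × 0.27606 / (120 × 0.52409) = 0.005525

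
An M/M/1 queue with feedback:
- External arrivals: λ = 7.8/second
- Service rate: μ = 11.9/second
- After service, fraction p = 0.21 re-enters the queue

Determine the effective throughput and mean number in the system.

Effective arrival rate: λ_eff = λ/(1-p) = 7.8/(1-0.21) = 7.8/0.79 = 9.8734
ρ = λ_eff/μ = 9.8734/11.9 = 0.8297
L = ρ/(1-ρ) = 0.8297/(1-0.8297) = 4.8720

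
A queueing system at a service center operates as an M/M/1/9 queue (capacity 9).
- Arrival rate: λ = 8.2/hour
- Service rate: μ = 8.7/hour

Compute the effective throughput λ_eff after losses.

ρ = λ/μ = 8.2/8.7 = 0.942529
P₀ = (1-ρ)/(1-ρ^(K+1)) = (1-0.942529)/(1-0.942529^10) = 0.05747/0.4467 = 0.1287
P_K = P₀×ρ^K = 0.12865 × 0.942529^9 = 0.12865 × 0.58702 = 0.07552
λ_eff = λ(1-P_K) = 8.2 × (1 - 0.07552) = 8.2 × 0.92448 = 7.5807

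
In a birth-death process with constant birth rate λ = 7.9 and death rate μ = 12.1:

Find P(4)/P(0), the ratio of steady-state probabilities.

For constant rates: P(n)/P(0) = (λ/μ)^n
P(4)/P(0) = (7.9/12.1)^4 = 0.6529^4 = 0.1817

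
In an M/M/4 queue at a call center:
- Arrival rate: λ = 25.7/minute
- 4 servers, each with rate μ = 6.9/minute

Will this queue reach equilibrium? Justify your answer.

Stability requires ρ = λ/(cμ) < 1
ρ = 25.7/(4 × 6.9) = 25.7/27.60 = 0.9312
Since 0.9312 < 1, the system is STABLE.
The servers are busy 93.12% of the time.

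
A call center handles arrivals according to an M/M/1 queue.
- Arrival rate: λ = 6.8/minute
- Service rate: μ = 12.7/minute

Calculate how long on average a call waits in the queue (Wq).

First, compute utilization: ρ = λ/μ = 6.8/12.7 = 0.5354
For M/M/1: Wq = λ/(μ(μ-λ))
Wq = 6.8/(12.7 × (12.7-6.8))
Wq = 6.8/(12.7 × 5.90)
Wq = 0.09075 minutes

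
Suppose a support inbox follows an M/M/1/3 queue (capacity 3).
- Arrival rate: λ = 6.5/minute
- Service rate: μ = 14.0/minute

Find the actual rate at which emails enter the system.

ρ = λ/μ = 6.5/14.0 = 0.464286
P₀ = (1-ρ)/(1-ρ^(K+1)) = (1-0.464286)/(1-0.464286^4) = 0.5357/0.9535 = 0.5618
P_K = P₀×ρ^K = 0.56182 × 0.464286^3 = 0.56182 × 0.10008 = 0.05623
λ_eff = λ(1-P_K) = 6.5 × (1 - 0.05623) = 6.5 × 0.94377 = 6.1345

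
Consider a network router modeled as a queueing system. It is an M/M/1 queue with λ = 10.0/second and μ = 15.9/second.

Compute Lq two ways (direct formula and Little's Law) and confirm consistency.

Method 1 (direct): Lq = λ²/(μ(μ-λ)) = 100.00/(15.9 × 5.90) = 1.0660

Method 2 (Little's Law):
W = 1/(μ-λ) = 1/5.90 = 0.1695
Wq = W - 1/μ = 0.1695 - 0.06289 = 0.1066
Lq = λWq = 10.0 × 0.1066 = 1.0660 ✔ (matches Method 1)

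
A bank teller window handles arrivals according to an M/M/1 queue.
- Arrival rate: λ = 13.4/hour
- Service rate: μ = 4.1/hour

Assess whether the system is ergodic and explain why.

Stability requires ρ = λ/(cμ) < 1
ρ = 13.4/(1 × 4.1) = 13.4/4.10 = 3.2683
Since 3.2683 ≥ 1, the system is UNSTABLE.
Queue grows without bound. Need μ > λ = 13.4.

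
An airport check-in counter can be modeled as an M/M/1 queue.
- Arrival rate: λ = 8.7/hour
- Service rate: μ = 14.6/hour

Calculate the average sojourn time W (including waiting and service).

First, compute utilization: ρ = λ/μ = 8.7/14.6 = 0.5959
For M/M/1: W = 1/(μ-λ)
W = 1/(14.6-8.7) = 1/5.90
W = 0.1695 hours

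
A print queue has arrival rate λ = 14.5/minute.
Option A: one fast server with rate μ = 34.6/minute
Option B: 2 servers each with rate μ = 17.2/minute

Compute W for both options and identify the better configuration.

Option A: single server μ = 34.6 (M/M/1)
  ρ_A = 14.5/34.6 = 0.4191
  W_A = 1/(μ-λ) = 1/(34.6-14.5) = 1/20.10 = 0.04975

Option B: 2 servers μ = 17.2 (M/M/2)
  ρ_B = λ/(cμ) = 14.5/(2×17.2) = 0.4215
  Offered load a = λ/μ = cρ = 14.5/17.2 = 0.8430
  P₀ = [ Σₙ₌₀^1 aⁿ/n! + a^2/(2!(1-ρ)) ]⁻¹
  Σ = a^0/0! + a^1/1! = 1.0000 + 0.8430 = 1.8430
  a^2/(2!(1-ρ)) = 0.7107/(2 × 0.5785) = 0.6143
  P₀ = 1/(1.8430 + 0.6143) = 0.4070
  Lq = P₀·a^2·ρ / (2!(1-ρ)²) = 0.40695 × 0.71069 × 0.42151 / (2 × 0.33465) = 0.1821
  Wq_B = Lq/λ = 0.1821/14.5 = 0.01256
  W_B = Wq_B + 1/μ = 0.01256 + 0.05814 = 0.07070

Since W_A = 0.04975 < W_B = 0.07070, Option A (single fast server) has the shorter time in system.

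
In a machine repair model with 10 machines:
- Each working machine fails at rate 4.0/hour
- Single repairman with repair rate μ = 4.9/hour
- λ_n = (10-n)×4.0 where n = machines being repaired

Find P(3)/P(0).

P(3)/P(0) = ∏_{i=0}^{3-1} λ_i/μ_{i+1}
= (10-0)×4.0/4.9 × (10-1)×4.0/4.9 × (10-2)×4.0/4.9
= 391.6735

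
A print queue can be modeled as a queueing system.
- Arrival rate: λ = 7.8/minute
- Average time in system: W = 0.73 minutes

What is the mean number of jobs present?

Little's Law: L = λW
L = 7.8 × 0.73 = 5.6940 jobs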